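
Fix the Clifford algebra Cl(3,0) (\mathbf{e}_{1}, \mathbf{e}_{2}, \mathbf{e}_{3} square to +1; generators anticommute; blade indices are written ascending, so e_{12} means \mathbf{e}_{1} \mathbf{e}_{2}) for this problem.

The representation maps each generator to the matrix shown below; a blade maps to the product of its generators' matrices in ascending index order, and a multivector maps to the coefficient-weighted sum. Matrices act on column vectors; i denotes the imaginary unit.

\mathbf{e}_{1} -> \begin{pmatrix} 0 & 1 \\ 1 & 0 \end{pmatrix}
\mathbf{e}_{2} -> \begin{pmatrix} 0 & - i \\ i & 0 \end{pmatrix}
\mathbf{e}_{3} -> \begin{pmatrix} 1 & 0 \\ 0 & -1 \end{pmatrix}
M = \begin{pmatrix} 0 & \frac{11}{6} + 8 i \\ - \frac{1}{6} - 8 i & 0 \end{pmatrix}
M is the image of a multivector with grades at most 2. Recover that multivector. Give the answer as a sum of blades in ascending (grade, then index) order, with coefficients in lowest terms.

Method: 1, rho(e_{1}), rho(e_{2}), rho(e_{3}) form a trace-orthogonal basis of the 2x2 complex matrices (tr(X Y) = 2 if X = Y, else 0), so M = m0*1 + m1*rho(e_{1}) + m2*rho(e_{2}) + m3*rho(e_{3}) with m0 = tr(M)/2 = 0, m1 = tr(M rho(e_{1}))/2 = \frac{5}{6}, m2 = tr(M rho(e_{2}))/2 = -8 + i, m3 = tr(M rho(e_{3}))/2 = 0.
Multiplying table entries, the bivector images are rho(e_{12}) = i*rho(e_{3}), rho(e_{13}) = -i*rho(e_{2}), rho(e_{23}) = i*rho(e_{1}); with real blade coefficients the real parts of m0..m3 are the coefficients of 1, e_{1}, e_{2}, e_{3} and the imaginary parts give the bivectors (e_{23}: Im m1, e_{13}: -Im m2, e_{12}: Im m3).
Answer: \frac{5}{6} e_{1} - 8 e_{2} - e_{13}


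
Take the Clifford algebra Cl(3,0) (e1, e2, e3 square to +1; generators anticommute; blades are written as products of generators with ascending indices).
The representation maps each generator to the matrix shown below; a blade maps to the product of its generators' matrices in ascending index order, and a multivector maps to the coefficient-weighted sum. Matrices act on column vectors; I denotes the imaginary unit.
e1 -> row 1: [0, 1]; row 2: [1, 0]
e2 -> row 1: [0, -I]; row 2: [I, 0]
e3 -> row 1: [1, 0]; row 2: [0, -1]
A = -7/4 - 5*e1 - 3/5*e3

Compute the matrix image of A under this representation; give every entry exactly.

M = (-7/4)*1 + (-5)*rho(e1) + (-3/5)*rho(e3), summed entrywise (1 is the identity matrix):
Answer: row 1: [-47/20, -5]; row 2: [-5, -23/20]


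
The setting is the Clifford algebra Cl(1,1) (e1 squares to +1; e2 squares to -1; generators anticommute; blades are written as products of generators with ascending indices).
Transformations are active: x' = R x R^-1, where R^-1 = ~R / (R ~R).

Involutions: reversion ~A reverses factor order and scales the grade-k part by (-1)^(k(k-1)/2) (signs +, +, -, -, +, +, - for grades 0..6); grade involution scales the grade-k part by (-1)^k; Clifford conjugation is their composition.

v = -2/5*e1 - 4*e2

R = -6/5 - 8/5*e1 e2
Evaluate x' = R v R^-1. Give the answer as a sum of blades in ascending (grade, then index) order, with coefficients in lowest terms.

~R = -6/5 + 8/5*e1 e2, and R ~R = -28/25, so R^-1 = ~R / (-28/25).
R v = -148/25*e1 + 104/25*e2
Answer: -86/7*e1 + 452/35*e2


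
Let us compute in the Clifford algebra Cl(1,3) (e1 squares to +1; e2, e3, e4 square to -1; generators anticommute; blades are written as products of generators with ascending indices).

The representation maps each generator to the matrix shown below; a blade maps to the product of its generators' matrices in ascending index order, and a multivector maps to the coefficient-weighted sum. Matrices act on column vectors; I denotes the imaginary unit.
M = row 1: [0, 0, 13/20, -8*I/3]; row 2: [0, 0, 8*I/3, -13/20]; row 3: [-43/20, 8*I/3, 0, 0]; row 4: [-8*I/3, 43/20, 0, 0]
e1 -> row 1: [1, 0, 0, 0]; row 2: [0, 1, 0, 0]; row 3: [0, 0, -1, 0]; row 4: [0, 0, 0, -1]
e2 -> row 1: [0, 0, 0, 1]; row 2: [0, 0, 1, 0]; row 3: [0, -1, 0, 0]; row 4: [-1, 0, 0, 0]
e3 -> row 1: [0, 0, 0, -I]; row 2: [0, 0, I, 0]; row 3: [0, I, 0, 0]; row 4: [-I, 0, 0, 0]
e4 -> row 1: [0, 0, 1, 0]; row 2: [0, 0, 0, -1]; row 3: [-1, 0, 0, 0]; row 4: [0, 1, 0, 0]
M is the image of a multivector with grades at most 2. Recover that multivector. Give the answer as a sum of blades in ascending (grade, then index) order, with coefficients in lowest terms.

Method: the blade images are trace-orthogonal — tr(rho(e_A) rho(e_B)^-1) = 4 if A = B and 0 otherwise — and rho(e_A)^-1 = (e_A)^2 * rho(e_A) with (e_A)^2 = +1 or -1, so the coefficient of e_A in the preimage is (e_A)^2 * tr(M rho(e_A))/4.
Nonzero projections over blades of grade <= 2: e3: (e3)^2 = -1, tr(M rho(e3)) = -32/3, coefficient 8/3; e4: (e4)^2 = -1, tr(M rho(e4)) = -28/5, coefficient 7/5; e1 e4: (e1 e4)^2 = +1, tr(M rho(e1 e4)) = -3, coefficient -3/4. Every other blade of grade <= 2 projects to 0.
Answer: 8/3*e3 + 7/5*e4 - 3/4*e1 e4


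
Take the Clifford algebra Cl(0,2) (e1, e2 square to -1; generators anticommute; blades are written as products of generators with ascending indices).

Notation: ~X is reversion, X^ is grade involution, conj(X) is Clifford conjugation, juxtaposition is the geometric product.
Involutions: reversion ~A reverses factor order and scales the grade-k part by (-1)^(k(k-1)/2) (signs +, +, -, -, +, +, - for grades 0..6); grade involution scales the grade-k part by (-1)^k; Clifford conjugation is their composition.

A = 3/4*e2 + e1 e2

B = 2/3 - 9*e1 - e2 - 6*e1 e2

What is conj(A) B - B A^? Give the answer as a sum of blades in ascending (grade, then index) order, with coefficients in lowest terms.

first term: -27/4 + 7/2*e1 + 17/2*e2 - 89/12*e1 e2
second term: 21/4 - 11/2*e1 + 17/2*e2 + 89/12*e1 e2
Answer: -12 + 9*e1 - 89/6*e1 e2


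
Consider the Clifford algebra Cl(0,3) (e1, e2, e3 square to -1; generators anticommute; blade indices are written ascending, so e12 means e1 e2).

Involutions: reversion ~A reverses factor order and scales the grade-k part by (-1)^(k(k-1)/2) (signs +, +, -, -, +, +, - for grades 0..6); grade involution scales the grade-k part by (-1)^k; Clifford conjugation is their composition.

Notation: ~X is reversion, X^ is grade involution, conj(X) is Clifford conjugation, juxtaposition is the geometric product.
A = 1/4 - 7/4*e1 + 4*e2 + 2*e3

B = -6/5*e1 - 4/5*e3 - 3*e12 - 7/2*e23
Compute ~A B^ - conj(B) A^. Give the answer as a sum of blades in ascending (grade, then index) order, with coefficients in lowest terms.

first term: 1/2 - 117/10*e1 - 49/4*e2 + 71/5*e3 - 111/20*e12 - 19/5*e13 + 93/40*e23 + 1/8*e123
second term: -1/2 + 123/10*e1 + 49/4*e2 - 69/5*e3 - 81/20*e12 - 19/5*e13 + 163/40*e23 + 1/8*e123
Answer: 1 - 24*e1 - 49/2*e2 + 28*e3 - 3/2*e12 - 7/4*e23


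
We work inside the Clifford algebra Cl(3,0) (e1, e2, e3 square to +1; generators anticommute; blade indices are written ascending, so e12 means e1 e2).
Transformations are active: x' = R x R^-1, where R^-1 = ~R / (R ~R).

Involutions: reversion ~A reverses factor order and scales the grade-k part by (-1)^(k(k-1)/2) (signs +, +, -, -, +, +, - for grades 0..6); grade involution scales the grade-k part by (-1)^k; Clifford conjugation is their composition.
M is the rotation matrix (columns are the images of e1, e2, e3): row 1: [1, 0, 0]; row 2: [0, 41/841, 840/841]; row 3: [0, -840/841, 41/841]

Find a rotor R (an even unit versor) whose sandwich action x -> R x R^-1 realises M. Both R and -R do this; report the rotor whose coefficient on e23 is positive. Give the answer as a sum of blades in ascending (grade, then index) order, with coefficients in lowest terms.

Method: write R = a + b12*e12 + b13*e13 + b23*e23 with a^2 + b12^2 + b13^2 + b23^2 = 1 (so R^-1 = ~R). Expanding the columns R e_j ~R gives tr M = 4a^2 - 1 and, from the antisymmetric part, M21 - M12 = -4a*b12, M13 - M31 = 4a*b13, M32 - M23 = -4a*b23.
Here tr M = 923/841, so a^2 = (1 + tr M)/4 = 441/841 and a = ±21/29. Taking a = 21/29: M21 - M12 = 0, M13 - M31 = 0, M32 - M23 = -1680/841, giving b12 = 0, b13 = 0, b23 = 20/29, i.e. R = 21/29 + 20/29*e23.
Its e23 coefficient is already positive.
Answer: 21/29 + 20/29*e23. Uniqueness: Spin(3) -> SO(3) maps R and -R to the same rotation of trace 923/841; fixing the sign of the e23 coefficient removes the ambiguity.


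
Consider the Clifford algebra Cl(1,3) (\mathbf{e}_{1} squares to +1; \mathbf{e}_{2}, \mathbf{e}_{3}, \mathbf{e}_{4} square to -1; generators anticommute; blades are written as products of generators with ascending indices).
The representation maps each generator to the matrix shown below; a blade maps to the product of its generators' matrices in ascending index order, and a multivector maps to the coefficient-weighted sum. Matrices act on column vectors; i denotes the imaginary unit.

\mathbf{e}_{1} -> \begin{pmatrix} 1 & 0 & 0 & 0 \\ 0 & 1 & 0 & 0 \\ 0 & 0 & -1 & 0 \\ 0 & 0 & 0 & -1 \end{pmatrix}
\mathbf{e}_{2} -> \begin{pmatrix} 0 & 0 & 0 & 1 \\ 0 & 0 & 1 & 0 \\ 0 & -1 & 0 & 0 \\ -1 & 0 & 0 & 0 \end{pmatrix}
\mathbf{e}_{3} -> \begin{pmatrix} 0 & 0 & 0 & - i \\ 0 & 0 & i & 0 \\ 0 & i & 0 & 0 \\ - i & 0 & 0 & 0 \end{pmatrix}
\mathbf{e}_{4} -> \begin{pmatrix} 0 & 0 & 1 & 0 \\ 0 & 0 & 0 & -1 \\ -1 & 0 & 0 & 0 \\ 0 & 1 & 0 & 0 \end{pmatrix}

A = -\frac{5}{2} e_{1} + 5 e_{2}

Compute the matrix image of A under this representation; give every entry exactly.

M = (-\frac{5}{2})*rho(e_{1}) + (5)*rho(e_{2}), summed entrywise:
Answer: \begin{pmatrix} - \frac{5}{2} & 0 & 0 & 5 \\ 0 & - \frac{5}{2} & 5 & 0 \\ 0 & -5 & \frac{5}{2} & 0 \\ -5 & 0 & 0 & \frac{5}{2} \end{pmatrix}


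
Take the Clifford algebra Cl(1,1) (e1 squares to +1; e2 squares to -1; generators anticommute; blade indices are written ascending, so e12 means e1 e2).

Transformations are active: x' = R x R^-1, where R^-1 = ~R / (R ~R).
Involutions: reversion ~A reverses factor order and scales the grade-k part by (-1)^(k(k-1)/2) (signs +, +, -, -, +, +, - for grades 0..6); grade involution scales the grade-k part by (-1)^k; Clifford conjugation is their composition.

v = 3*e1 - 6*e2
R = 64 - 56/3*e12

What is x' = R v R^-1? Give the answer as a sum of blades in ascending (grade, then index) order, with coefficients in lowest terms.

~R = 64 + 56/3*e12, and R ~R = 33728/9, so R^-1 = ~R / (33728/9).
R v = 80*e1 - 328*e2
Answer: -141/527*e1 - 2742/527*e2


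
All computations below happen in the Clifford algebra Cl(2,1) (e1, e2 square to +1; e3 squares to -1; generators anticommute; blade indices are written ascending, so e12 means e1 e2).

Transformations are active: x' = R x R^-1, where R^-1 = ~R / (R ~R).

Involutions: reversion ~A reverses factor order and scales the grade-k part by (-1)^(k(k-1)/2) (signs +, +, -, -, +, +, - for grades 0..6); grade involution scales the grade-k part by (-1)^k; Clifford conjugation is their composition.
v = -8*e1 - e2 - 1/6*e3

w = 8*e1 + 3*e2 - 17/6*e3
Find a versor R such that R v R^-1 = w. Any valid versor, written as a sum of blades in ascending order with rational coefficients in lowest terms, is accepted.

Reasoning: v^2 = w^2 = 2339/36 since conjugation preserves the quadratic form; R = v + w = 2*e2 - 3*e3 is then valid when invertible, keeping its own part and reversing (v - w)/2.
Answer: 2*e2 - 3*e3


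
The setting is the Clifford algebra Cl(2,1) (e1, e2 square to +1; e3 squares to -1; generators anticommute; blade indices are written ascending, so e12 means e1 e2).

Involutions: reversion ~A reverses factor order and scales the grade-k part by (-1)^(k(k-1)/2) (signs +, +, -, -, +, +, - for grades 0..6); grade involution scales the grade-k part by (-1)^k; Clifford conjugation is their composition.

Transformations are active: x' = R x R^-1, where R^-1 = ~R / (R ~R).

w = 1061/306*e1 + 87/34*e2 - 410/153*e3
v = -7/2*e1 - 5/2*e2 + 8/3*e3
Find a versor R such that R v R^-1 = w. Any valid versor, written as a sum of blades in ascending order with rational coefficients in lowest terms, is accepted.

Sketch: the shared square 205/18 makes R = v + w = -5/153*e1 + 1/17*e2 - 2/153*e3 the natural versor; its sandwich fixes that direction, negates (v - w)/2, and sends v to w.
Answer: -5/153*e1 + 1/17*e2 - 2/153*e3


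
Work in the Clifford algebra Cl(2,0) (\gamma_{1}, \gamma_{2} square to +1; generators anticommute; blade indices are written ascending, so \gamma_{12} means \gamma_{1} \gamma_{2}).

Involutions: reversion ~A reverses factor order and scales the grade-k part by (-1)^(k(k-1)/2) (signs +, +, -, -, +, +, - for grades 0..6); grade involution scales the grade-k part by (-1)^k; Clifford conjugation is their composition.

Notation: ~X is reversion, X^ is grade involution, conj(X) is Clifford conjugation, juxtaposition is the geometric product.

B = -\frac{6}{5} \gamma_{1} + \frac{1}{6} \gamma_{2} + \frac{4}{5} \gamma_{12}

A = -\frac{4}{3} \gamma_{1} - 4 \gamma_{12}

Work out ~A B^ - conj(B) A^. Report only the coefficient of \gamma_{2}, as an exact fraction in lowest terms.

first term: -\frac{24}{5} - \frac{2}{3} \gamma_{1} - \frac{88}{15} \gamma_{2} + \frac{2}{9} \gamma_{12}
second term: -\frac{8}{5} - \frac{2}{3} \gamma_{1} - \frac{56}{15} \gamma_{2} + \frac{2}{9} \gamma_{12}
Answer: -\frac{32}{15}


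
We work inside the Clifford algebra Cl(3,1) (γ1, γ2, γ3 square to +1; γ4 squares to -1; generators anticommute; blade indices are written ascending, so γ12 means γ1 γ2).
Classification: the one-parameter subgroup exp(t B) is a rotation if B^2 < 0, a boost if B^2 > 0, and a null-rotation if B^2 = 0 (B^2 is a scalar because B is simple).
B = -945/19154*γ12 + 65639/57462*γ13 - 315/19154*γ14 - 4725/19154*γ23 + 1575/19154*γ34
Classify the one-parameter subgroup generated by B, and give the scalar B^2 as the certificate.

B^2 term by term: the squares give (-945/19154)^2*(γ12)^2 + (65639/57462)^2*(γ13)^2 + (-315/19154)^2*(γ14)^2 + (-4725/19154)^2*(γ23)^2 + (1575/19154)^2*(γ34)^2 = 893025/366875716*(-1) + 4308478321/3301881444*(-1) + 99225/366875716*(+1) + 22325625/366875716*(-1) + 2480625/366875716*(+1) = -49/36 (each basis 2-blade squares to minus the product of its generators' squares); cross terms between blades sharing an index anticommute and cancel; the commuting (index-disjoint) pairs give grade-4 terms 2*c*c'*(blade product), which cancel blade by blade — γ1234: -1488375/183437858 + 1488375/183437858 = 0 — confirming B is simple. So B^2 = -49/36.
Answer: rotation, certificate B^2 = -49/36. Key observation: B^2 = -49/36 is a conjugation invariant, so its sign decides the class regardless of the surface form of B.


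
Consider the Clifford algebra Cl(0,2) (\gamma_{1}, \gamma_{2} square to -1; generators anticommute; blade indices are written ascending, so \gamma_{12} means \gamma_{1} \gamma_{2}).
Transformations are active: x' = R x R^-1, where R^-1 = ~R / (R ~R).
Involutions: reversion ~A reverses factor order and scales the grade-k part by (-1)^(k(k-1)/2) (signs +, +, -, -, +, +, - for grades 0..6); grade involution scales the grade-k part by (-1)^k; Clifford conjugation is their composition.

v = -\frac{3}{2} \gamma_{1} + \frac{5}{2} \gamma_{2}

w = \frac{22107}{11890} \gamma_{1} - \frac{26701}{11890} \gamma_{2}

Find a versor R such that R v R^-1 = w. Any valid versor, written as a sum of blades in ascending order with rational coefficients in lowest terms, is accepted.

Equal squares first: v^2 = w^2 = -\frac{17}{2}. Then v + w = \frac{2136}{5945} \gamma_{1} + \frac{1512}{5945} \gamma_{2} is a versor taking v to w, provided it is invertible.
Answer: \frac{2136}{5945} \gamma_{1} + \frac{1512}{5945} \gamma_{2}


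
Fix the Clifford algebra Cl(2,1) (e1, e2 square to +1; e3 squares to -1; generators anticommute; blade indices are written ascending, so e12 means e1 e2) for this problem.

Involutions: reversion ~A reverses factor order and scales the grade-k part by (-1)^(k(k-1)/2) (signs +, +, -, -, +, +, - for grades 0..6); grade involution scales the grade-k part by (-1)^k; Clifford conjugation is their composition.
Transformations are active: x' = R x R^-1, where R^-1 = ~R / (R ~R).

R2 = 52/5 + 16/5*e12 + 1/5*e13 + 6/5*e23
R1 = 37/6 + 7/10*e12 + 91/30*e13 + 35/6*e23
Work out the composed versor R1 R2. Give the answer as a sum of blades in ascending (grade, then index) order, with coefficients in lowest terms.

Distribute over the terms of R1 (each basis-blade product reordered to ascending indices, repeated generators contracted through their squares):
(37/6) R2 = 962/15 + 296/15*e12 + 37/30*e13 + 37/5*e23
(7/10*e12) R2 = -56/25 + 182/25*e12 + 21/25*e13 - 7/50*e23
(91/30*e13) R2 = 91/150 + 91/25*e12 + 2366/75*e13 + 728/75*e23
(35/6*e23) R2 = 7 - 7/6*e12 - 56/3*e13 + 182/3*e23
Summing the partial products and collecting blades:
Answer: 139/2 + 4423/150*e12 + 2243/150*e13 + 2329/30*e23


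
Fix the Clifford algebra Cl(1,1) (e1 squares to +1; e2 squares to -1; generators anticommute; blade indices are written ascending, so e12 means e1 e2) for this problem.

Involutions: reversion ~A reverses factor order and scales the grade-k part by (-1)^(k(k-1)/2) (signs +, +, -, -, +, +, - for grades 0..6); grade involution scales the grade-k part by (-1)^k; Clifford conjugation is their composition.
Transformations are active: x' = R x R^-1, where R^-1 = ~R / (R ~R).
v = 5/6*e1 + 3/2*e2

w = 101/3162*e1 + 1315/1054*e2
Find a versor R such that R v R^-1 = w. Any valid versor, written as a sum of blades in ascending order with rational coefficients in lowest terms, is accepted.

R = v + w = 456/527*e1 + 1448/527*e2 works: the equal norms (-14/9) guarantee its sandwich swaps v into w.
Answer: 456/527*e1 + 1448/527*e2


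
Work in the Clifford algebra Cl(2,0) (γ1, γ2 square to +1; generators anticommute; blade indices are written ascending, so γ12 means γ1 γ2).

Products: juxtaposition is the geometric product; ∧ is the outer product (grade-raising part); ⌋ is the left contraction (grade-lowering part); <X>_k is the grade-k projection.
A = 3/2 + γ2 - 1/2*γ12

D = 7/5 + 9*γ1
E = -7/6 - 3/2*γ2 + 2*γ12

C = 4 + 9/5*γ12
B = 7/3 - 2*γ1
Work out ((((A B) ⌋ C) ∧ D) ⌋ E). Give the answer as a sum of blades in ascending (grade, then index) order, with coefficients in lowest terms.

step 1: 7/2 - 3*γ1 + 4/3*γ2 + 5/6*γ12
step 2: 25/2 - 12/5*γ1 - 27/5*γ2 + 63/10*γ12
step 3: 35/2 + 5457/50*γ1 - 189/25*γ2 + 2871/50*γ12
step 4: -1487/12 + 378/25*γ1 + 19203/100*γ2 + 35*γ12
Answer: -1487/12 + 378/25*γ1 + 19203/100*γ2 + 35*γ12


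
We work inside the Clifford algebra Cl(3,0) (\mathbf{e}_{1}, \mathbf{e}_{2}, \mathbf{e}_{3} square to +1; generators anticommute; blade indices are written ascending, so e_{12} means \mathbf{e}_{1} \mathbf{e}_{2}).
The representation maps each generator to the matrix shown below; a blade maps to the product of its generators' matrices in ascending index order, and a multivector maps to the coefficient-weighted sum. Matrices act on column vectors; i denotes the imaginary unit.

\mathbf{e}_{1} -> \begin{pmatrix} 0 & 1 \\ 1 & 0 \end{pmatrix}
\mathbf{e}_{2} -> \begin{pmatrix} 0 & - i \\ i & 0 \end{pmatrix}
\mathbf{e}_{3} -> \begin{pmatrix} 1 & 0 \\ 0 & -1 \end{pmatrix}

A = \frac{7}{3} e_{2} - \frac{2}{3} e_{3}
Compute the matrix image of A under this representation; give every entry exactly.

M = (\frac{7}{3})*rho(e_{2}) + (-\frac{2}{3})*rho(e_{3}), summed entrywise:
Answer: \begin{pmatrix} - \frac{2}{3} & - \frac{7 i}{3} \\ \frac{7 i}{3} & \frac{2}{3} \end{pmatrix}


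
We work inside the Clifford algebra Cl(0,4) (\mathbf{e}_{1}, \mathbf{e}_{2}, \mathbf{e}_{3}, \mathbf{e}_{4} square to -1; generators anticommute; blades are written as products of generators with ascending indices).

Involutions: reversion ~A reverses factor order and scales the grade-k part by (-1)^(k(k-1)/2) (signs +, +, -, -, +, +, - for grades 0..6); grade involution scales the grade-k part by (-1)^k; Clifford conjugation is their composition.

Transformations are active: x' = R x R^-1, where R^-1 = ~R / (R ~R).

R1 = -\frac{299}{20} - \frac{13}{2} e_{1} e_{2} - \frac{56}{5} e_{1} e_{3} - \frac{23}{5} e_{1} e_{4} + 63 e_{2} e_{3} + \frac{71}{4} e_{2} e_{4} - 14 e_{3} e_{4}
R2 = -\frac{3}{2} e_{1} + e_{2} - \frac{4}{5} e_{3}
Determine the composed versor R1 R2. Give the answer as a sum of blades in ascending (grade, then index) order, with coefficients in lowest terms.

Distribute over the terms of R2 (each basis-blade product reordered to ascending indices, repeated generators contracted through their squares):
R1 (-\frac{3}{2} e_{1}) = \frac{897}{40} e_{1} + \frac{39}{4} e_{2} + \frac{84}{5} e_{3} + \frac{69}{10} e_{4} - \frac{189}{2} e_{1} e_{2} e_{3} - \frac{213}{8} e_{1} e_{2} e_{4} + 21 e_{1} e_{3} e_{4}
R1 (e_{2}) = \frac{13}{2} e_{1} - \frac{299}{20} e_{2} + 63 e_{3} + \frac{71}{4} e_{4} + \frac{56}{5} e_{1} e_{2} e_{3} + \frac{23}{5} e_{1} e_{2} e_{4} - 14 e_{2} e_{3} e_{4}
R1 (-\frac{4}{5} e_{3}) = -\frac{224}{25} e_{1} + \frac{252}{5} e_{2} + \frac{299}{25} e_{3} + \frac{56}{5} e_{4} + \frac{26}{5} e_{1} e_{2} e_{3} - \frac{92}{25} e_{1} e_{3} e_{4} + \frac{71}{5} e_{2} e_{3} e_{4}
Summing the partial products and collecting blades:
Answer: \frac{3993}{200} e_{1} + \frac{226}{5} e_{2} + \frac{2294}{25} e_{3} + \frac{717}{20} e_{4} - \frac{781}{10} e_{1} e_{2} e_{3} - \frac{881}{40} e_{1} e_{2} e_{4} + \frac{433}{25} e_{1} e_{3} e_{4} + \frac{1}{5} e_{2} e_{3} e_{4}


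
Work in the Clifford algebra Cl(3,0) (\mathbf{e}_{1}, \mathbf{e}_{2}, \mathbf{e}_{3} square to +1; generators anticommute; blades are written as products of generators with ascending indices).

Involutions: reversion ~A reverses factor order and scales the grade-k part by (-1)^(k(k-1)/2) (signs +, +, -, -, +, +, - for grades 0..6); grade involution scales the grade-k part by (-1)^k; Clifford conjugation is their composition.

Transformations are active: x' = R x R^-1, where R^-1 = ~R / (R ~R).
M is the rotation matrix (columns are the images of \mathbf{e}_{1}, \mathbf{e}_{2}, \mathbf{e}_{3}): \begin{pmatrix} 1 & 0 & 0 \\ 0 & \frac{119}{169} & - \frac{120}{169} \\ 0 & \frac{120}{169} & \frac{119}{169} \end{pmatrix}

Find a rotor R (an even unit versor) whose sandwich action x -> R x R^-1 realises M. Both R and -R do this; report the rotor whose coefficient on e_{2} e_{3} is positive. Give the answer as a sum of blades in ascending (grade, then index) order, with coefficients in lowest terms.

Method: write R = a + b12*e_{1} e_{2} + b13*e_{1} e_{3} + b23*e_{2} e_{3} with a^2 + b12^2 + b13^2 + b23^2 = 1 (so R^-1 = ~R). Expanding the columns R e_j ~R gives tr M = 4a^2 - 1 and, from the antisymmetric part, M21 - M12 = -4a*b12, M13 - M31 = 4a*b13, M32 - M23 = -4a*b23.
Here tr M = \frac{407}{169}, so a^2 = (1 + tr M)/4 = \frac{144}{169} and a = ±\frac{12}{13}. Taking a = \frac{12}{13}: M21 - M12 = 0, M13 - M31 = 0, M32 - M23 = \frac{240}{169}, giving b12 = 0, b13 = 0, b23 = -\frac{5}{13}, i.e. R = \frac{12}{13} - \frac{5}{13} e_{2} e_{3}.
Its e_{2} e_{3} coefficient is negative, so report the other preimage -R.
Answer: -\frac{12}{13} + \frac{5}{13} e_{2} e_{3}. Uniqueness: Spin(3) -> SO(3) maps R and -R to the same rotation of trace \frac{407}{169}; fixing the sign of the e_{2} e_{3} coefficient removes the ambiguity.


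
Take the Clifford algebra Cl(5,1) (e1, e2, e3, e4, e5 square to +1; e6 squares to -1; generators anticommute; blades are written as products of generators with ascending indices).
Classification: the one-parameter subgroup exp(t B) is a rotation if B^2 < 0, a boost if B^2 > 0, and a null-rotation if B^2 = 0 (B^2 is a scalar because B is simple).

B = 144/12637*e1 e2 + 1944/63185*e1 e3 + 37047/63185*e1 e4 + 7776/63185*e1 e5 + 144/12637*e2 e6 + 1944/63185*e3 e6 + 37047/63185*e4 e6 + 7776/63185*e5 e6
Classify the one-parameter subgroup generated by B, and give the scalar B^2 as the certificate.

B^2 term by term: the squares give (144/12637)^2*(e1 e2)^2 + (1944/63185)^2*(e1 e3)^2 + (37047/63185)^2*(e1 e4)^2 + (7776/63185)^2*(e1 e5)^2 + (144/12637)^2*(e2 e6)^2 + (1944/63185)^2*(e3 e6)^2 + (37047/63185)^2*(e4 e6)^2 + (7776/63185)^2*(e5 e6)^2 = 20736/159693769*(-1) + 3779136/3992344225*(-1) + 1372480209/3992344225*(-1) + 60466176/3992344225*(-1) + 20736/159693769*(+1) + 3779136/3992344225*(+1) + 1372480209/3992344225*(+1) + 60466176/3992344225*(+1) = 0 (each basis 2-blade squares to minus the product of its generators' squares); cross terms between blades sharing an index anticommute and cancel; the commuting (index-disjoint) pairs give grade-4 terms 2*c*c'*(blade product), which cancel blade by blade — e1 e2 e3 e6: 559872/798468845 - 559872/798468845 = 0; e1 e2 e4 e6: 10669536/798468845 - 10669536/798468845 = 0; e1 e2 e5 e6: 2239488/798468845 - 2239488/798468845 = 0; e1 e3 e4 e6: 144038736/3992344225 - 144038736/3992344225 = 0; e1 e3 e5 e6: 30233088/3992344225 - 30233088/3992344225 = 0; e1 e4 e5 e6: 576154944/3992344225 - 576154944/3992344225 = 0 — confirming B is simple. So B^2 = 0.
Answer: null-rotation, certificate B^2 = 0. One invariant decides it: the square 0 survives every conjugation, and its sign is exactly the classification.


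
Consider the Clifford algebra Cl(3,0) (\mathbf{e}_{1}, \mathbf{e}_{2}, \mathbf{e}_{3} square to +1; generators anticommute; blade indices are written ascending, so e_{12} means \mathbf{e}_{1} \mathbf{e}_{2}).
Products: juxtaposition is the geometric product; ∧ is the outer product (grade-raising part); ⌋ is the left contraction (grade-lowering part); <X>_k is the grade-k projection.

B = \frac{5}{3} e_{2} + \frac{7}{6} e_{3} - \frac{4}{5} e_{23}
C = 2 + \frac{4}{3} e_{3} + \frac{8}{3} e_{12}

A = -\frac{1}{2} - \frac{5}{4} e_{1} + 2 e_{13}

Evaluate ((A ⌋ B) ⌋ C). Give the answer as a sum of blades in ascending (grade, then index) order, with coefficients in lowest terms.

step 1: -\frac{5}{6} e_{2} - \frac{7}{12} e_{3} + \frac{2}{5} e_{23}
step 2: -\frac{7}{9} + \frac{20}{9} e_{1}
Answer: -\frac{7}{9} + \frac{20}{9} e_{1}


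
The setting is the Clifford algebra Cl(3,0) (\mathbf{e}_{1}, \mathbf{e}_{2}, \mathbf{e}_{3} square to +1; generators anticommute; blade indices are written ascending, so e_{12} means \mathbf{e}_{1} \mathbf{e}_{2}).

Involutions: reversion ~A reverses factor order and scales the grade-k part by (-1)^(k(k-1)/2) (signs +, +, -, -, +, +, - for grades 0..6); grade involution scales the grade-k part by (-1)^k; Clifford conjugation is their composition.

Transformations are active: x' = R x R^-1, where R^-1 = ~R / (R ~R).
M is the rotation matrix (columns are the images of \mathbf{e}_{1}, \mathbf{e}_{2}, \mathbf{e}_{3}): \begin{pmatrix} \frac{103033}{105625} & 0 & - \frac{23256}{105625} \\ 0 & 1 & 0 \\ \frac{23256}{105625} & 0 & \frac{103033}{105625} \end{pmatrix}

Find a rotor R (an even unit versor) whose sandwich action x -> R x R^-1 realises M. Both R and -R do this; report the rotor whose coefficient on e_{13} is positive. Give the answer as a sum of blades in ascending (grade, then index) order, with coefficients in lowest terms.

Method: write R = a + b12*e_{12} + b13*e_{13} + b23*e_{23} with a^2 + b12^2 + b13^2 + b23^2 = 1 (so R^-1 = ~R). Expanding the columns R e_j ~R gives tr M = 4a^2 - 1 and, from the antisymmetric part, M21 - M12 = -4a*b12, M13 - M31 = 4a*b13, M32 - M23 = -4a*b23.
Here tr M = \frac{311691}{105625}, so a^2 = (1 + tr M)/4 = \frac{104329}{105625} and a = ±\frac{323}{325}. Taking a = \frac{323}{325}: M21 - M12 = 0, M13 - M31 = -\frac{46512}{105625}, M32 - M23 = 0, giving b12 = 0, b13 = -\frac{36}{325}, b23 = 0, i.e. R = \frac{323}{325} - \frac{36}{325} e_{13}.
Its e_{13} coefficient is negative, so report the other preimage -R.
Answer: -\frac{323}{325} + \frac{36}{325} e_{13}. Key observation: the double cover Spin(3) -> SO(3) sends R and -R to the same matrix (trace \frac{311691}{105625} here), so the stated sign of the e_{13} coefficient is what selects one sheet.


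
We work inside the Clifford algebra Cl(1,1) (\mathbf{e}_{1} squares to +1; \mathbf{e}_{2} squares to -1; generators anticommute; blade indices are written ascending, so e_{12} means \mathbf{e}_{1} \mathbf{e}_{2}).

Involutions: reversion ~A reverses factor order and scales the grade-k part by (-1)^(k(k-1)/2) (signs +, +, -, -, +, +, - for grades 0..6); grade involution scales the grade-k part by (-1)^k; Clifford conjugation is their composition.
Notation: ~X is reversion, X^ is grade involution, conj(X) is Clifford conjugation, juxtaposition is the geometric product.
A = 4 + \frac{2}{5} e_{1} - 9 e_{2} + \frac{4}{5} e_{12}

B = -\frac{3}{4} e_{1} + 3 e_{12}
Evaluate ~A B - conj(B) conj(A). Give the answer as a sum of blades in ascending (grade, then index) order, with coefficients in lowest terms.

first term: -\frac{27}{10} - 30 e_{1} + \frac{3}{5} e_{2} + \frac{21}{4} e_{12}
second term: \frac{21}{10} + 30 e_{1} - \frac{9}{5} e_{2} - \frac{21}{4} e_{12}
Answer: -\frac{24}{5} - 60 e_{1} + \frac{12}{5} e_{2} + \frac{21}{2} e_{12}


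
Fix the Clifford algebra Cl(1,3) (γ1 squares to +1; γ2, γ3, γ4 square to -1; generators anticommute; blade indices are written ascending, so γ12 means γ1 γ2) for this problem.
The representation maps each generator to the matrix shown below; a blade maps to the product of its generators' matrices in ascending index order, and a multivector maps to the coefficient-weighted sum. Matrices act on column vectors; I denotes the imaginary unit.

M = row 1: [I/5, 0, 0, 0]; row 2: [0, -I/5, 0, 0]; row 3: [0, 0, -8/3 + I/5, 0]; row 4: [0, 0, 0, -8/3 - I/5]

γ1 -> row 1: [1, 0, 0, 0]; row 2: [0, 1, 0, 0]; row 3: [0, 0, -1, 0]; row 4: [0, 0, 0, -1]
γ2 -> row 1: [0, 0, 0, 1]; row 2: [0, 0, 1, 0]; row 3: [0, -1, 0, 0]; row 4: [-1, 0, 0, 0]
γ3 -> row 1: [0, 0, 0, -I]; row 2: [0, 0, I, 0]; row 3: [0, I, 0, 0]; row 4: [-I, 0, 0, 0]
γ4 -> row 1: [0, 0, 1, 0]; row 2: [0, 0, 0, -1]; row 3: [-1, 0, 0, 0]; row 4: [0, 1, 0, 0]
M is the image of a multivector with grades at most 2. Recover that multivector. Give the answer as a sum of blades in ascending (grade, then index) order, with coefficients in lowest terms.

Method: the blade images are trace-orthogonal — tr(rho(e_A) rho(e_B)^-1) = 4 if A = B and 0 otherwise — and rho(e_A)^-1 = (e_A)^2 * rho(e_A) with (e_A)^2 = +1 or -1, so the coefficient of e_A in the preimage is (e_A)^2 * tr(M rho(e_A))/4.
Nonzero projections over blades of grade <= 2: 1: (1)^2 = +1, tr(M 1) = -16/3, coefficient -4/3; γ1: (γ1)^2 = +1, tr(M rho(γ1)) = 16/3, coefficient 4/3; γ23: (γ23)^2 = -1, tr(M rho(γ23)) = 4/5, coefficient -1/5. Every other blade of grade <= 2 projects to 0.
Answer: -4/3 + 4/3*γ1 - 1/5*γ23


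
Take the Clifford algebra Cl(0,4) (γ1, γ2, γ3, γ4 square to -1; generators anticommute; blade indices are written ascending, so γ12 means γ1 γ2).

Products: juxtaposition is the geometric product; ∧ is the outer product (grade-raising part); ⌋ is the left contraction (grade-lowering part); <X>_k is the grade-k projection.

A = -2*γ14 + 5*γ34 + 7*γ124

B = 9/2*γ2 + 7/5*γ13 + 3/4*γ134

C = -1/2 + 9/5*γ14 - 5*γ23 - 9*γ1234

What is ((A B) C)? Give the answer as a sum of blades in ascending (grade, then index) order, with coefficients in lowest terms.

step 1: -15/4*γ1 - 3/2*γ3 + 77/2*γ14 - 21/4*γ23 + 14/5*γ34 + 9*γ124 + 323/10*γ234
step 2: -1911/20 + 11703/40*γ1 + 237/10*γ2 + 327/4*γ3 + 673/4*γ4 + 126/5*γ12 - 126/25*γ13 - 133/2*γ14 + 2793/8*γ23 - 14*γ24 - 7/5*γ34 + 7689/100*γ123 - 18*γ124 + 477/10*γ134 - 499/10*γ234 - 4039/20*γ1234
Answer: -1911/20 + 11703/40*γ1 + 237/10*γ2 + 327/4*γ3 + 673/4*γ4 + 126/5*γ12 - 126/25*γ13 - 133/2*γ14 + 2793/8*γ23 - 14*γ24 - 7/5*γ34 + 7689/100*γ123 - 18*γ124 + 477/10*γ134 - 499/10*γ234 - 4039/20*γ1234


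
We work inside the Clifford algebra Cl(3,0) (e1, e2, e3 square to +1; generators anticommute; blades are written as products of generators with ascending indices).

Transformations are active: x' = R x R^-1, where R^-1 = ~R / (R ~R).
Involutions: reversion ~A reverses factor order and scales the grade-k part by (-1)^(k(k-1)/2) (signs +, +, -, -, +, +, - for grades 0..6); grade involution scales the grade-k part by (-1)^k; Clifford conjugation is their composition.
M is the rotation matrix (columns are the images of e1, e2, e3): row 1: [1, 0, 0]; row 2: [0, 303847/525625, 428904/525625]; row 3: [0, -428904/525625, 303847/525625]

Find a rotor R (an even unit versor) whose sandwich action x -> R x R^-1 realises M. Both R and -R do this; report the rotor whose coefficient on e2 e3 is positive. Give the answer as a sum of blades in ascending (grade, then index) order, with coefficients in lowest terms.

Method: write R = a + b12*e1 e2 + b13*e1 e3 + b23*e2 e3 with a^2 + b12^2 + b13^2 + b23^2 = 1 (so R^-1 = ~R). Expanding the columns R e_j ~R gives tr M = 4a^2 - 1 and, from the antisymmetric part, M21 - M12 = -4a*b12, M13 - M31 = 4a*b13, M32 - M23 = -4a*b23.
Here tr M = 1133319/525625, so a^2 = (1 + tr M)/4 = 414736/525625 and a = ±644/725. Taking a = 644/725: M21 - M12 = 0, M13 - M31 = 0, M32 - M23 = -857808/525625, giving b12 = 0, b13 = 0, b23 = 333/725, i.e. R = 644/725 + 333/725*e2 e3.
Its e2 e3 coefficient is already positive.
Answer: 644/725 + 333/725*e2 e3. Key observation: the double cover Spin(3) -> SO(3) sends R and -R to the same matrix (trace 1133319/525625 here), so the stated sign of the e2 e3 coefficient is what selects one sheet.


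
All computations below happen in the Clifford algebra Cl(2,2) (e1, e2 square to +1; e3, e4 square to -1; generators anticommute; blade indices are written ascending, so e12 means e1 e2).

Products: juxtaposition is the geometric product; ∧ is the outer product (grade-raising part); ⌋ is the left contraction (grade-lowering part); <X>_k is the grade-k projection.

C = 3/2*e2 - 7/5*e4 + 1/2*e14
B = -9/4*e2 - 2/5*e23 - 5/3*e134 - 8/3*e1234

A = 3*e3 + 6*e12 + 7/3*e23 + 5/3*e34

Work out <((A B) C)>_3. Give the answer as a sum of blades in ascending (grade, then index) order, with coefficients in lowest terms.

step 1: -14/15 - 193/18*e1 - 6/5*e2 + 21/4*e3 + 40/9*e12 - 12/5*e13 - 101/9*e14 + 27/4*e23 - 2/3*e24 + 16*e34 + 107/9*e124 + 25/4*e234
step 2: -667/90 - 407/45*e1 - 149/18*e2 + 491/40*e3 - 2749/900*e4 + 161/180*e12 - 8*e13 - 148/45*e14 + 7/8*e23 - 122/225*e24 + 129/40*e34 + 269/40*e123 + 1009/90*e124 + 147/200*e134 + 291/20*e234 + 27/8*e1234
step 3: 269/40*e123 + 1009/90*e124 + 147/200*e134 + 291/20*e234
Answer: 269/40*e123 + 1009/90*e124 + 147/200*e134 + 291/20*e234


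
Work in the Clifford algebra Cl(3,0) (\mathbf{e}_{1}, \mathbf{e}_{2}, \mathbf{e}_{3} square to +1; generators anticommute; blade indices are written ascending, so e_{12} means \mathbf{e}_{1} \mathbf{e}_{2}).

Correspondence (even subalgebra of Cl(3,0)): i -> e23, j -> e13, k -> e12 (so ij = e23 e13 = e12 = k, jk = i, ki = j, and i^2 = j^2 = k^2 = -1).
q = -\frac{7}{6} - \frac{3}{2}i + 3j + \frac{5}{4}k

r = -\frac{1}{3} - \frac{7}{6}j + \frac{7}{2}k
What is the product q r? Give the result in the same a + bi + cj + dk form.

In blades: q = -\frac{7}{6} + \frac{5}{4} e_{12} + 3 e_{13} - \frac{3}{2} e_{23}, r = -\frac{1}{3} + \frac{7}{2} e_{12} - \frac{7}{6} e_{13}.
Distribute q over r term by term (generator squares from the signature, products reordered to ascending indices): (-\frac{7}{6})*r = \frac{7}{18} - \frac{49}{12} e_{12} + \frac{49}{36} e_{13}; (\frac{5}{4} e_{12})*r = -\frac{35}{8} - \frac{5}{12} e_{12} + \frac{35}{24} e_{23}; (3 e_{13})*r = \frac{7}{2} - e_{13} + \frac{21}{2} e_{23}; (-\frac{3}{2} e_{23})*r = \frac{7}{4} e_{12} + \frac{21}{4} e_{13} + \frac{1}{2} e_{23}.
Sum: -\frac{35}{72} - \frac{11}{4} e_{12} + \frac{101}{18} e_{13} + \frac{299}{24} e_{23}; translating back through the correspondence:
Answer: -\frac{35}{72} + \frac{299}{24}i + \frac{101}{18}j - \frac{11}{4}k


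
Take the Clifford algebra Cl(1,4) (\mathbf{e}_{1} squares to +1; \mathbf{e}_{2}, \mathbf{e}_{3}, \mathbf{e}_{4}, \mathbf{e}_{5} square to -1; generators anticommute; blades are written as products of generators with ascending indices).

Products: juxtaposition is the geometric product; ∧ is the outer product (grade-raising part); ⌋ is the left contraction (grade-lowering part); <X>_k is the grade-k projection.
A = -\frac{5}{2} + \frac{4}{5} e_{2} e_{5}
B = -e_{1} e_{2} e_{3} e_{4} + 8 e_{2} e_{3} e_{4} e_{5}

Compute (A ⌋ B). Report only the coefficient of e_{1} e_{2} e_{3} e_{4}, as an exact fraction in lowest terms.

step 1: -\frac{32}{5} e_{3} e_{4} + \frac{5}{2} e_{1} e_{2} e_{3} e_{4} - 20 e_{2} e_{3} e_{4} e_{5}
Answer: \frac{5}{2}


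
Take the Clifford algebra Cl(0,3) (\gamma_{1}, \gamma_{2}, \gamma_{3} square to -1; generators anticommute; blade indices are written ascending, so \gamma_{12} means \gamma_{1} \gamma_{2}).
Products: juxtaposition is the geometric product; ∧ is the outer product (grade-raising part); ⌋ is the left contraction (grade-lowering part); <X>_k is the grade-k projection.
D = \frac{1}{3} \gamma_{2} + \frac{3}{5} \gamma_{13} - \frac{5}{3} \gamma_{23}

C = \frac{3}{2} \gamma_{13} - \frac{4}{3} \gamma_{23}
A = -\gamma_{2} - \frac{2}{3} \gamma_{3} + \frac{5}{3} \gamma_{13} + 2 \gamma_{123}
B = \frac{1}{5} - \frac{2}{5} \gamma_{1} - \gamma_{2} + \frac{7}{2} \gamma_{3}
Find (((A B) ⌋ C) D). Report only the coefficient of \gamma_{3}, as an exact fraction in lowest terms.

step 1: \frac{4}{3} - \frac{35}{6} \gamma_{1} - \frac{1}{5} \gamma_{2} - \frac{4}{5} \gamma_{3} - \frac{37}{5} \gamma_{12} - \frac{29}{15} \gamma_{13} - \frac{101}{30} \gamma_{23} + \frac{31}{15} \gamma_{123}
step 2: -\frac{143}{90} - \frac{6}{5} \gamma_{1} + \frac{16}{15} \gamma_{2} + \frac{509}{60} \gamma_{3} + 2 \gamma_{13} - \frac{16}{9} \gamma_{23}
step 3: -\frac{122}{27} + \frac{509}{100} \gamma_{1} - \frac{7921}{540} \gamma_{2} + \frac{1286}{675} \gamma_{3} - \frac{8}{3} \gamma_{12} - \frac{143}{150} \gamma_{13} - \frac{97}{540} \gamma_{23} + \frac{52}{75} \gamma_{123}
Answer: \frac{1286}{675}


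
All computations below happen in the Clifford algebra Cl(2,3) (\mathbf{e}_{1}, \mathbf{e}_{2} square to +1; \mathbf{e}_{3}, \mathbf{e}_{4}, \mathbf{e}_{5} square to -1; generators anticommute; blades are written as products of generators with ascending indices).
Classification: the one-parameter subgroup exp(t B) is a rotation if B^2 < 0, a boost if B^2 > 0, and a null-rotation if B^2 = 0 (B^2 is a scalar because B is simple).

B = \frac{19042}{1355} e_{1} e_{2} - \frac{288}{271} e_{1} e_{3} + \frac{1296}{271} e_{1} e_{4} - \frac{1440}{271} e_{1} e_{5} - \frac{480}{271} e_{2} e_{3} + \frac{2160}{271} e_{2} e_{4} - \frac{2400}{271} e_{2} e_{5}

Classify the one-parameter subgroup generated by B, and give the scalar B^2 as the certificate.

B^2 term by term: the squares give (\frac{19042}{1355})^2*(e_{1} e_{2})^2 + (-\frac{288}{271})^2*(e_{1} e_{3})^2 + (\frac{1296}{271})^2*(e_{1} e_{4})^2 + (-\frac{1440}{271})^2*(e_{1} e_{5})^2 + (-\frac{480}{271})^2*(e_{2} e_{3})^2 + (\frac{2160}{271})^2*(e_{2} e_{4})^2 + (-\frac{2400}{271})^2*(e_{2} e_{5})^2 = \frac{362597764}{1836025}*(-1) + \frac{82944}{73441}*(+1) + \frac{1679616}{73441}*(+1) + \frac{2073600}{73441}*(+1) + \frac{230400}{73441}*(+1) + \frac{4665600}{73441}*(+1) + \frac{5760000}{73441}*(+1) = -\frac{4}{25} (each basis 2-blade squares to minus the product of its generators' squares); cross terms between blades sharing an index anticommute and cancel; the commuting (index-disjoint) pairs give grade-4 terms 2*c*c'*(blade product), which cancel blade by blade — e_{1} e_{2} e_{3} e_{4}: \frac{1244160}{73441} - \frac{1244160}{73441} = 0; e_{1} e_{2} e_{3} e_{5}: -\frac{1382400}{73441} + \frac{1382400}{73441} = 0; e_{1} e_{2} e_{4} e_{5}: \frac{6220800}{73441} - \frac{6220800}{73441} = 0 — confirming B is simple. So B^2 = -\frac{4}{25}.
Answer: rotation, certificate B^2 = -\frac{4}{25}. Check the certificate: B^2 = -\frac{4}{25}, and that sign is decisive whatever form B takes.


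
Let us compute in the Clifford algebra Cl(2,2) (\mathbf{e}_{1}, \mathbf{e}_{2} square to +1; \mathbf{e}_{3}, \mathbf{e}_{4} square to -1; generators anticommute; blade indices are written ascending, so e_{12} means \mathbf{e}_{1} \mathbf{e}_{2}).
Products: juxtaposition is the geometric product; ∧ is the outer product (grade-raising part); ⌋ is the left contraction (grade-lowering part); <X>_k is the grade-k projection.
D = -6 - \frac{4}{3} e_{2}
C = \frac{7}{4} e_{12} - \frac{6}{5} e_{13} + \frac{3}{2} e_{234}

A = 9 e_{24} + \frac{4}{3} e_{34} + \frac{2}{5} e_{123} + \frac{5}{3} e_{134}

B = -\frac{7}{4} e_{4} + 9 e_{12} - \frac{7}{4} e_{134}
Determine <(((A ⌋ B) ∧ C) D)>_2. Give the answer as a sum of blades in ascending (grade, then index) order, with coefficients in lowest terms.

step 1: \frac{35}{12} + \frac{7}{3} e_{1}
step 2: \frac{245}{48} e_{12} - \frac{7}{2} e_{13} + \frac{35}{8} e_{234} + \frac{7}{2} e_{1234}
step 3: -\frac{245}{36} e_{1} - \frac{245}{8} e_{12} + 21 e_{13} - \frac{35}{6} e_{34} - \frac{14}{3} e_{123} - \frac{14}{3} e_{134} - \frac{105}{4} e_{234} - 21 e_{1234}
step 4: -\frac{245}{8} e_{12} + 21 e_{13} - \frac{35}{6} e_{34}
Answer: -\frac{245}{8} e_{12} + 21 e_{13} - \frac{35}{6} e_{34}
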